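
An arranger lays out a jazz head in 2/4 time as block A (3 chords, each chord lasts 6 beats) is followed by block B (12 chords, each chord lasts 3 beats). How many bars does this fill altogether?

27 bars

A: 3 × 6 = 18 beats = 9 bars.
B: 12 × 3 = 36 beats = 18 bars.
Total: 9 + 18 = 27 bars.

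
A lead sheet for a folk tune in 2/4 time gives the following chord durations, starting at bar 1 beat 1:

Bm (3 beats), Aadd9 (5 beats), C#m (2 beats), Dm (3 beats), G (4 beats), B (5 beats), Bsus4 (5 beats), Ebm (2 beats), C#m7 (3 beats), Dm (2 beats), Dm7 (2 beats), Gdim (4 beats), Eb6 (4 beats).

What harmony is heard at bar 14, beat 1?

Bsus4

Beat 1 of bar 14 is beat (14−1)×2 + 1 = 27 overall.
Running totals: Bm ends at 3, Aadd9 ends at 8, C#m ends at 10, Dm ends at 13, G ends at 17, B ends at 22, Bsus4 ends at 27.
Beat 27 falls within Bsus4.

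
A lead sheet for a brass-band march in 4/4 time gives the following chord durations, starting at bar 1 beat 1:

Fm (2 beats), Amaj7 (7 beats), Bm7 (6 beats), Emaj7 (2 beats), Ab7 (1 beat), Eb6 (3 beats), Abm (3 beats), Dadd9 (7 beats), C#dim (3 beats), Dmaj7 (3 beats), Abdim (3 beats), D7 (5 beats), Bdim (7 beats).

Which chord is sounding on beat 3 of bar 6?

Abm

Beat 3 of bar 6 is beat (6−1)×4 + 3 = 23 overall.
Running totals: Fm ends at 2, Amaj7 ends at 9, Bm7 ends at 15, Emaj7 ends at 17, Ab7 ends at 18, Eb6 ends at 21, Abm ends at 24.
Beat 23 falls within Abm.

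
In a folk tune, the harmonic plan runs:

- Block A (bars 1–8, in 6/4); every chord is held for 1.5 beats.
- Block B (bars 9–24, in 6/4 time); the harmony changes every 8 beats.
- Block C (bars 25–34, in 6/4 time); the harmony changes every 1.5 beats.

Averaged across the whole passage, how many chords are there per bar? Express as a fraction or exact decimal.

42/17 chords per bar

A: 8 bars of 6 beats is 48 beats; at 1.5 beats each that's 32 chords.
B: 16 bars of 6 beats is 96 beats; at 8 beats each that's 12 chords.
C: 10 bars of 6 beats is 60 beats; at 1.5 beats each that's 40 chords.
Overall: 84 chords over 34 bars → 84/34 = 42/17 chords per bar.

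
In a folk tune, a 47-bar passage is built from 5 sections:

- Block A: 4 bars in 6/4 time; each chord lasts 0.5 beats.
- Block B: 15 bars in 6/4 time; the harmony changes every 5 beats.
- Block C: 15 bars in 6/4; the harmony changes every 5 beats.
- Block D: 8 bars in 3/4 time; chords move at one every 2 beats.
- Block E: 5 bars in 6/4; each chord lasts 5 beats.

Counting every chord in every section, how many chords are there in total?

A has 24 beats and chords last 0.5 each, so 48 chords.
B has 90 beats and chords last 5 each, so 18 chords.
C has 90 beats and chords last 5 each, so 18 chords.
D has 24 beats and chords last 2 each, so 12 chords.
E has 30 beats and chords last 5 each, so 6 chords.
Total: 48 + 18 + 18 + 12 + 6 = 102.

102 chords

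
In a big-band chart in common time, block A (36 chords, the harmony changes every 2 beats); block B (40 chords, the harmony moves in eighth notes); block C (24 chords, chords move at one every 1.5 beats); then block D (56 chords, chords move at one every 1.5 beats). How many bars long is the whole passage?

53 bars

A: 36 × 2 = 72 beats = 18 bars.
B: 40 × 0.5 = 20 beats = 5 bars.
C: 24 × 1.5 = 36 beats = 9 bars.
D: 56 × 1.5 = 84 beats = 21 bars.
Total: 18 + 5 + 9 + 21 = 53 bars.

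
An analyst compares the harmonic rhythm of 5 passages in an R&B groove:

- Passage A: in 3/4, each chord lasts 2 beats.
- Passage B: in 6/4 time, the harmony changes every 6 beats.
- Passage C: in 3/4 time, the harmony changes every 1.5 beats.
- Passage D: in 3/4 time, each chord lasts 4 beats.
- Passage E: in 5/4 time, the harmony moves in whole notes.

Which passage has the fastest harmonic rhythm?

A: each chord is 2 beats in 3/4, so 1.5 per bar.
B: each chord is 6 beats in 6/4, so 1 per bar.
C: each chord is 1.5 beats in 3/4, so 2 per bar.
D: each chord is 4 beats in 3/4, so 0.75 per bar.
E: each chord is 4 beats in 5/4, so 1.25 per bar.
Fastest is C at 2 chords/bar.

Passage C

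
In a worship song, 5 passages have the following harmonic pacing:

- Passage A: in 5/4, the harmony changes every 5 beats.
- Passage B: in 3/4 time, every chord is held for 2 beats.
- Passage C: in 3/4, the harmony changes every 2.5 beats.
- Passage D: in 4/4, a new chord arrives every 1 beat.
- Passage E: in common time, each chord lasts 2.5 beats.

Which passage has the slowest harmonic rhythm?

A: each chord is 5 beats in 5/4, so 1 per bar.
B: each chord is 2 beats in 3/4, so 1.5 per bar.
C: each chord is 2.5 beats in 3/4, so 1.2 per bar.
D: each chord is 1 beat in 4/4, so 4 per bar.
E: each chord is 2.5 beats in 4/4, so 1.6 per bar.
Slowest is A at 1 chords/bar.

Passage A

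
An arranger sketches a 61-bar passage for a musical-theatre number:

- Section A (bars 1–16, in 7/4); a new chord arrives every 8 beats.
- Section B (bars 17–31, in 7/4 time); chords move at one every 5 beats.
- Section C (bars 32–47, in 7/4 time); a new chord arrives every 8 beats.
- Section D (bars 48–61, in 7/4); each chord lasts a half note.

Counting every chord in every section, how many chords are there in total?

98 chords

A: 16·7 = 112 beats, 112/8 = 14 chords.
B: 15·7 = 105 beats, 105/5 = 21 chords.
C: 16·7 = 112 beats, 112/8 = 14 chords.
D: 14·7 = 98 beats, 98/2 = 49 chords.
Total: 14 + 21 + 14 + 49 = 98.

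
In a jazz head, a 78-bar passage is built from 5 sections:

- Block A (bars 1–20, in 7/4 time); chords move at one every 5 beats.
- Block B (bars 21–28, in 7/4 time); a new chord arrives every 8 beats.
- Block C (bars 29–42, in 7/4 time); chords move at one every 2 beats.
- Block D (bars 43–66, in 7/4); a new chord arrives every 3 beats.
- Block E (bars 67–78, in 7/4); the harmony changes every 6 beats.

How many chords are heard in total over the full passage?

154 chords

A: 20·7 = 140 beats, 140/5 = 28 chords.
B: 8·7 = 56 beats, 56/8 = 7 chords.
C: 14·7 = 98 beats, 98/2 = 49 chords.
D: 24·7 = 168 beats, 168/3 = 56 chords.
E: 12·7 = 84 beats, 84/6 = 14 chords.
Total: 28 + 7 + 49 + 56 + 14 = 154.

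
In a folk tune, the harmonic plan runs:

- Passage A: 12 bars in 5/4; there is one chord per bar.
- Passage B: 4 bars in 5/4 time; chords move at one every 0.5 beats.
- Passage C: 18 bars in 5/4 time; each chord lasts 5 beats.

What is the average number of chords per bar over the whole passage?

A: 12 bars of 5 beats is 60 beats; at 5 beats each that's 12 chords.
B: 4 bars of 5 beats is 20 beats; at 0.5 beats each that's 40 chords.
C: 18 bars of 5 beats is 90 beats; at 5 beats each that's 18 chords.
Overall: 70 chords over 34 bars → 70/34 = 35/17 chords per bar.

35/17 chords per bar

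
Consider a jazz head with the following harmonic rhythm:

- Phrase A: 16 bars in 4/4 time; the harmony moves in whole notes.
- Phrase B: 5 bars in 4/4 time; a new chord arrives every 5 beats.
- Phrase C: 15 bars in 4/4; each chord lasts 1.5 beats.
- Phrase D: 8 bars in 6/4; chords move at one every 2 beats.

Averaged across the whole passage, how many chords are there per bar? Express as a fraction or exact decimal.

A: 16 × 4 = 64 beats ÷ 4 = 16 chords.
B: 5 × 4 = 20 beats ÷ 5 = 4 chords.
C: 15 × 4 = 60 beats ÷ 1.5 = 40 chords.
D: 8 × 6 = 48 beats ÷ 2 = 24 chords.
Overall: 84 chords over 44 bars → 84/44 = 21/11 chords per bar.

21/11 chords per bar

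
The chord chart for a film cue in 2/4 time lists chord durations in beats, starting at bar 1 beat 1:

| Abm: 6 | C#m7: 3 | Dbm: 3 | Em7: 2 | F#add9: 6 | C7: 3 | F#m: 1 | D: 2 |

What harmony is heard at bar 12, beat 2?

F#m

Beat 2 of bar 12 is beat (12−1)×2 + 2 = 24 overall.
Running totals: Abm ends at 6, C#m7 ends at 9, Dbm ends at 12, Em7 ends at 14, F#add9 ends at 20, C7 ends at 23, F#m ends at 24.
Beat 24 falls within F#m.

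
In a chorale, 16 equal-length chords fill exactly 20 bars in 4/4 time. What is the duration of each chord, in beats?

20 bars × 4 beats/bar = 80 beats total.
80 beats ÷ 16 chords = 5 beats per chord.

5 beats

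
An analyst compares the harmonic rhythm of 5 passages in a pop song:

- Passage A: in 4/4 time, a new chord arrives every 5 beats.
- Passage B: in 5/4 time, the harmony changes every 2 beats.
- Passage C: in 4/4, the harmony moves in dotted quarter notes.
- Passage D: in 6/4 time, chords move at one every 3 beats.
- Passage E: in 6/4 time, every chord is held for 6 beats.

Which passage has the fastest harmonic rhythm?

Passage C

A: each chord is 5 beats in 4/4, so 0.8 per bar.
B: each chord is 2 beats in 5/4, so 2.5 per bar.
C: each chord is 1.5 beats in 4/4, so 8/3 per bar.
D: each chord is 3 beats in 6/4, so 2 per bar.
E: each chord is 6 beats in 6/4, so 1 per bar.
Fastest is C at 8/3 chords/bar.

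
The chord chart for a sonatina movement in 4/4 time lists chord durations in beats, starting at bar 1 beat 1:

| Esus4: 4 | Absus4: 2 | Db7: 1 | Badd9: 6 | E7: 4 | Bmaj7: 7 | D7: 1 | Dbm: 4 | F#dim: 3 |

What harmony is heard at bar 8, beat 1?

Beat 1 of bar 8 is beat (8−1)×4 + 1 = 29 overall.
Running totals: Esus4 ends at 4, Absus4 ends at 6, Db7 ends at 7, Badd9 ends at 13, E7 ends at 17, Bmaj7 ends at 24, D7 ends at 25, Dbm ends at 29.
Beat 29 falls within Dbm.

Dbm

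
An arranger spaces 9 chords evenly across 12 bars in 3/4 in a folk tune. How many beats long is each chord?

4 beats

12 bars × 3 beats/bar = 36 beats total.
36 beats ÷ 9 chords = 4 beats per chord.
(That is a whole note.)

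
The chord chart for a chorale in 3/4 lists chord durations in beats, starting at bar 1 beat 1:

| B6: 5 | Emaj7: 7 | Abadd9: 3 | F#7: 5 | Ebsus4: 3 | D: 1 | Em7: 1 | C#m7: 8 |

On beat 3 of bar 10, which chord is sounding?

C#m7

Beat 3 of bar 10 is beat (10−1)×3 + 3 = 30 overall.
Running totals: B6 ends at 5, Emaj7 ends at 12, Abadd9 ends at 15, F#7 ends at 20, Ebsus4 ends at 23, D ends at 24, Em7 ends at 25, C#m7 ends at 33.
Beat 30 falls within C#m7.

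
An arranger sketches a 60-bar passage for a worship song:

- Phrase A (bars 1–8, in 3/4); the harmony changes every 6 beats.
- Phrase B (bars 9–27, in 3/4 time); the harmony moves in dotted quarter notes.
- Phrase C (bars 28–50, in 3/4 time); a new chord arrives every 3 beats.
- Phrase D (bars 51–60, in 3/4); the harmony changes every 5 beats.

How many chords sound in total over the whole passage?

A has 24 beats and chords last 6 each, so 4 chords.
B has 57 beats and chords last 1.5 each, so 38 chords.
C has 69 beats and chords last 3 each, so 23 chords.
D has 30 beats and chords last 5 each, so 6 chords.
Total: 4 + 38 + 23 + 6 = 71.

71 chords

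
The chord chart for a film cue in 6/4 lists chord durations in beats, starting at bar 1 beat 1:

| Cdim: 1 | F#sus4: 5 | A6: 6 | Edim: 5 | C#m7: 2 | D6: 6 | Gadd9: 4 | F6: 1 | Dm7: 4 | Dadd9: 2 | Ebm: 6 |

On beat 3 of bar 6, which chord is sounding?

Beat 3 of bar 6 is beat (6−1)×6 + 3 = 33 overall.
Running totals: Cdim ends at 1, F#sus4 ends at 6, A6 ends at 12, Edim ends at 17, C#m7 ends at 19, D6 ends at 25, Gadd9 ends at 29, F6 ends at 30, Dm7 ends at 34.
Beat 33 falls within Dm7.

Dm7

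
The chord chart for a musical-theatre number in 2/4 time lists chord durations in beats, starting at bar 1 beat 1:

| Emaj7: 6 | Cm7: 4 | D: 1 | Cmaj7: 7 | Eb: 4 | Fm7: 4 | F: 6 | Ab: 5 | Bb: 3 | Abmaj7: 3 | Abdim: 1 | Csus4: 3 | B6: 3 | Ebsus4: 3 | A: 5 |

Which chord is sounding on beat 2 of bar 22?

Abdim

Beat 2 of bar 22 is beat (22−1)×2 + 2 = 44 overall.
Running totals: Emaj7 ends at 6, Cm7 ends at 10, D ends at 11, Cmaj7 ends at 18, Eb ends at 22, Fm7 ends at 26, F ends at 32, Ab ends at 37, Bb ends at 40, Abmaj7 ends at 43, Abdim ends at 44.
Beat 44 falls within Abdim.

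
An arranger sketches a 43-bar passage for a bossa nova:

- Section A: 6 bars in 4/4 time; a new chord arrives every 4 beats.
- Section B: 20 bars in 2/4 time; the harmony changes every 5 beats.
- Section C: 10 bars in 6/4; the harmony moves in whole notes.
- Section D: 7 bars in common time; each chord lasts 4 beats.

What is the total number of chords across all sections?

A: 6·4 = 24 beats, 24/4 = 6 chords.
B: 20·2 = 40 beats, 40/5 = 8 chords.
C: 10·6 = 60 beats, 60/4 = 15 chords.
D: 7·4 = 28 beats, 28/4 = 7 chords.
Total: 6 + 8 + 15 + 7 = 36.

36 chords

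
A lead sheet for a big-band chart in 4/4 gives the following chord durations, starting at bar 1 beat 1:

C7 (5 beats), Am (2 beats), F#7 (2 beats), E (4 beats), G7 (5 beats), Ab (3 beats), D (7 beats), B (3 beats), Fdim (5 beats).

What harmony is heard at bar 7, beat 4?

Beat 4 of bar 7 is beat (7−1)×4 + 4 = 28 overall.
Running totals: C7 ends at 5, Am ends at 7, F#7 ends at 9, E ends at 13, G7 ends at 18, Ab ends at 21, D ends at 28.
Beat 28 falls within D.

D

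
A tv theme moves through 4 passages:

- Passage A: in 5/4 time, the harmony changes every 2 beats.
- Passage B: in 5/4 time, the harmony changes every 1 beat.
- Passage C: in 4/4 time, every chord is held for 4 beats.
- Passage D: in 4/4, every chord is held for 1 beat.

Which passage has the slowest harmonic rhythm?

A: 5 beats/bar ÷ 2 beats/chord = 2.5 chords/bar.
B: 5 beats/bar ÷ 1 beat/chord = 5 chords/bar.
C: 4 beats/bar ÷ 4 beats/chord = 1 chord/bar.
D: 4 beats/bar ÷ 1 beat/chord = 4 chords/bar.
Slowest is C at 1 chords/bar.

Passage C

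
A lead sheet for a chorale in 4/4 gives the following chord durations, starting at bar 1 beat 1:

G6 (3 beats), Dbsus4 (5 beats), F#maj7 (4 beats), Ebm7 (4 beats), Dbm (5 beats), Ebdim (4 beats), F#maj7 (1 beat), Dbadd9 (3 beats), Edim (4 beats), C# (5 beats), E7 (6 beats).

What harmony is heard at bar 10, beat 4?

E7

Beat 4 of bar 10 is beat (10−1)×4 + 4 = 40 overall.
Running totals: G6 ends at 3, Dbsus4 ends at 8, F#maj7 ends at 12, Ebm7 ends at 16, Dbm ends at 21, Ebdim ends at 25, F#maj7 ends at 26, Dbadd9 ends at 29, Edim ends at 33, C# ends at 38, E7 ends at 44.
Beat 40 falls within E7.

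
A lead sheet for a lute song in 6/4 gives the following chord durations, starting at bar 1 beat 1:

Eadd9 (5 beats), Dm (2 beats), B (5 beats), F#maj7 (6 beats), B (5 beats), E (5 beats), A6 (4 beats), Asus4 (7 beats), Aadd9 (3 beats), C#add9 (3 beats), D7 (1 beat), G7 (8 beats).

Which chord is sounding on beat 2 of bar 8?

Beat 2 of bar 8 is beat (8−1)×6 + 2 = 44 overall.
Running totals: Eadd9 ends at 5, Dm ends at 7, B ends at 12, F#maj7 ends at 18, B ends at 23, E ends at 28, A6 ends at 32, Asus4 ends at 39, Aadd9 ends at 42, C#add9 ends at 45.
Beat 44 falls within C#add9.

C#add9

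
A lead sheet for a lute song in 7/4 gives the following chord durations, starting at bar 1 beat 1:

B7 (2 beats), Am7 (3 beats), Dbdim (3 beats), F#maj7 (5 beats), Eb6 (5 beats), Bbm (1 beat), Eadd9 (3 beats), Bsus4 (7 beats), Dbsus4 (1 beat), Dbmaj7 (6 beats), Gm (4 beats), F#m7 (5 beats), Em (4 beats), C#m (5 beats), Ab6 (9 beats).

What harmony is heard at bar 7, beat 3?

Beat 3 of bar 7 is beat (7−1)×7 + 3 = 45 overall.
Running totals: B7 ends at 2, Am7 ends at 5, Dbdim ends at 8, F#maj7 ends at 13, Eb6 ends at 18, Bbm ends at 19, Eadd9 ends at 22, Bsus4 ends at 29, Dbsus4 ends at 30, Dbmaj7 ends at 36, Gm ends at 40, F#m7 ends at 45.
Beat 45 falls within F#m7.

F#m7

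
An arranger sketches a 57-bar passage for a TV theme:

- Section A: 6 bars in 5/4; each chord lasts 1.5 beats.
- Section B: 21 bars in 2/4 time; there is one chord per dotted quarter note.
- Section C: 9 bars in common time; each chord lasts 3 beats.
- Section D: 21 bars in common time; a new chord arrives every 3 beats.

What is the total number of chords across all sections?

A has 30 beats and chords last 1.5 each, so 20 chords.
B has 42 beats and chords last 1.5 each, so 28 chords.
C has 36 beats and chords last 3 each, so 12 chords.
D has 84 beats and chords last 3 each, so 28 chords.
Total: 20 + 28 + 12 + 28 = 88.

88 chords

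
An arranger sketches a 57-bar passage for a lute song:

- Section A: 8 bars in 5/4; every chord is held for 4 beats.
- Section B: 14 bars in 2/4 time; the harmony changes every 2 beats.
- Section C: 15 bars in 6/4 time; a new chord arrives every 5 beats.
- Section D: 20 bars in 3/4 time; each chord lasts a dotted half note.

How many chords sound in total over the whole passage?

62 chords

A: 8·5 = 40 beats, 40/4 = 10 chords.
B: 14·2 = 28 beats, 28/2 = 14 chords.
C: 15·6 = 90 beats, 90/5 = 18 chords.
D: 20·3 = 60 beats, 60/3 = 20 chords.
Total: 10 + 14 + 18 + 20 = 62.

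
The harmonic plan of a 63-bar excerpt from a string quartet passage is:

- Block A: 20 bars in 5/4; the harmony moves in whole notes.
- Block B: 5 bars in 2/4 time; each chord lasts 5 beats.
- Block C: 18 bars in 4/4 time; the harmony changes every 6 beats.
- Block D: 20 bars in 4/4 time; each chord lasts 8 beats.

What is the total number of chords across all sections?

49 chords

A has 100 beats and chords last 4 each, so 25 chords.
B has 10 beats and chords last 5 each, so 2 chords.
C has 72 beats and chords last 6 each, so 12 chords.
D has 80 beats and chords last 8 each, so 10 chords.
Total: 25 + 2 + 12 + 10 = 49.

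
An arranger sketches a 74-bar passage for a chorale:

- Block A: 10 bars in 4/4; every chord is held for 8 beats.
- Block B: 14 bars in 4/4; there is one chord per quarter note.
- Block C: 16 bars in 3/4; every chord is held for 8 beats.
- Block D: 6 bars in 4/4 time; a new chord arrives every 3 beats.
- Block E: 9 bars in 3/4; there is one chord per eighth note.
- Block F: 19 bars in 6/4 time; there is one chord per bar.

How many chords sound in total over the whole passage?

148 chords

A has 40 beats and chords last 8 each, so 5 chords.
B has 56 beats and chords last 1 each, so 56 chords.
C has 48 beats and chords last 8 each, so 6 chords.
D has 24 beats and chords last 3 each, so 8 chords.
E has 27 beats and chords last 0.5 each, so 54 chords.
F has 114 beats and chords last 6 each, so 19 chords.
Total: 5 + 56 + 6 + 8 + 54 + 19 = 148.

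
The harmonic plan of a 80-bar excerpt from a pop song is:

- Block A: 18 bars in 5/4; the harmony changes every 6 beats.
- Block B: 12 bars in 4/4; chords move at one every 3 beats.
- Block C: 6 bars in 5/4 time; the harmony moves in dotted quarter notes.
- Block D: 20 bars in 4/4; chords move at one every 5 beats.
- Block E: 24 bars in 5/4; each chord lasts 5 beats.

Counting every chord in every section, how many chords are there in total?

A: 18 bars × 5 beats = 90 beats; 6 beats/chord → 15 chords.
B: 12 bars × 4 beats = 48 beats; 3 beats/chord → 16 chords.
C: 6 bars × 5 beats = 30 beats; 1.5 beats/chord → 20 chords.
D: 20 bars × 4 beats = 80 beats; 5 beats/chord → 16 chords.
E: 24 bars × 5 beats = 120 beats; 5 beats/chord → 24 chords.
Total: 15 + 16 + 20 + 16 + 24 = 91.

91 chords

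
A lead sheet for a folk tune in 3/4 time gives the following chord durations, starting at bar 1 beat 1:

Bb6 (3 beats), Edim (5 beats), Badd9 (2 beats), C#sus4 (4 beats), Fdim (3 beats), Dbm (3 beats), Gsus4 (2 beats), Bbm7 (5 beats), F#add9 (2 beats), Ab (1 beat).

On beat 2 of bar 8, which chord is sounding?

Beat 2 of bar 8 is beat (8−1)×3 + 2 = 23 overall.
Running totals: Bb6 ends at 3, Edim ends at 8, Badd9 ends at 10, C#sus4 ends at 14, Fdim ends at 17, Dbm ends at 20, Gsus4 ends at 22, Bbm7 ends at 27.
Beat 23 falls within Bbm7.

Bbm7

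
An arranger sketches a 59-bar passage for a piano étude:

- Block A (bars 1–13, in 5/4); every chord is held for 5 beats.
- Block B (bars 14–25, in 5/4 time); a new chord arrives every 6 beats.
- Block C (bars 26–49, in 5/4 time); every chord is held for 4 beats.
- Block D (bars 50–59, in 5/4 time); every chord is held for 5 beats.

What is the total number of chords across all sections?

63 chords

A: 13 bars × 5 beats = 65 beats; 5 beats/chord → 13 chords.
B: 12 bars × 5 beats = 60 beats; 6 beats/chord → 10 chords.
C: 24 bars × 5 beats = 120 beats; 4 beats/chord → 30 chords.
D: 10 bars × 5 beats = 50 beats; 5 beats/chord → 10 chords.
Total: 13 + 10 + 30 + 10 = 63.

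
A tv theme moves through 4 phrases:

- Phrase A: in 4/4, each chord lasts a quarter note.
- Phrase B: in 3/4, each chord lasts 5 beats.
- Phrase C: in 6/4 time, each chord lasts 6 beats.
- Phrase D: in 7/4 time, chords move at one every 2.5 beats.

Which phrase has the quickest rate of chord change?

A: each chord is 1 beat in 4/4, so 4 per bar.
B: each chord is 5 beats in 3/4, so 0.6 per bar.
C: each chord is 6 beats in 6/4, so 1 per bar.
D: each chord is 2.5 beats in 7/4, so 2.8 per bar.
Fastest is A at 4 chords/bar.

Phrase A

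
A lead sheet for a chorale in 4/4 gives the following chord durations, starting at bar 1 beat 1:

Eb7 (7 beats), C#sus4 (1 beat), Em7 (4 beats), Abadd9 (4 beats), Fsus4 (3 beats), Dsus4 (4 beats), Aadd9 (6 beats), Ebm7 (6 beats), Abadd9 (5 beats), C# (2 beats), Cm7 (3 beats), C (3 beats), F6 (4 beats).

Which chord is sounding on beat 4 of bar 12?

C

Beat 4 of bar 12 is beat (12−1)×4 + 4 = 48 overall.
Running totals: Eb7 ends at 7, C#sus4 ends at 8, Em7 ends at 12, Abadd9 ends at 16, Fsus4 ends at 19, Dsus4 ends at 23, Aadd9 ends at 29, Ebm7 ends at 35, Abadd9 ends at 40, C# ends at 42, Cm7 ends at 45, C ends at 48.
Beat 48 falls within C.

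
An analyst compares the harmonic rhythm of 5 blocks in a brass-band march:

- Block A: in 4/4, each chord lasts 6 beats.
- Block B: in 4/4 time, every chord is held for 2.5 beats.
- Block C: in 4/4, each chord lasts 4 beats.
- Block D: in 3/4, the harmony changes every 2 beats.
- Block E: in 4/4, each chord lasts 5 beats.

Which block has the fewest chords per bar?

A: 4/6 = 2/3 chords/bar.
B: 4/2.5 = 1.6 chords/bar.
C: 4/4 = 1 chord/bar.
D: 3/2 = 1.5 chords/bar.
E: 4/5 = 0.8 chords/bar.
Slowest is A at 2/3 chords/bar.

Block A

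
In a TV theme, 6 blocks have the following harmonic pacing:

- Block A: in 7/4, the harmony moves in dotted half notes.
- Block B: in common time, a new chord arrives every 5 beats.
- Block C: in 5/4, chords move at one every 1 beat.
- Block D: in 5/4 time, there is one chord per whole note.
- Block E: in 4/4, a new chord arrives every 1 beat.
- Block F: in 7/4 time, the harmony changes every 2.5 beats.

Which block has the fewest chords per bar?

Block B

A: 7 beats/bar ÷ 3 beats/chord = 7/3 chords/bar.
B: 4 beats/bar ÷ 5 beats/chord = 0.8 chords/bar.
C: 5 beats/bar ÷ 1 beat/chord = 5 chords/bar.
D: 5 beats/bar ÷ 4 beats/chord = 1.25 chords/bar.
E: 4 beats/bar ÷ 1 beat/chord = 4 chords/bar.
F: 7 beats/bar ÷ 2.5 beats/chord = 2.8 chords/bar.
Slowest is B at 0.8 chords/bar.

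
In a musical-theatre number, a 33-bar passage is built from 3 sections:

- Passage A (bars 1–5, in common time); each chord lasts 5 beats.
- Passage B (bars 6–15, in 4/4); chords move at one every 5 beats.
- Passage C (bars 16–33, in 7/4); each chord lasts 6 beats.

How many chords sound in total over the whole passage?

A has 20 beats and chords last 5 each, so 4 chords.
B has 40 beats and chords last 5 each, so 8 chords.
C has 126 beats and chords last 6 each, so 21 chords.
Total: 4 + 8 + 21 = 33.

33 chords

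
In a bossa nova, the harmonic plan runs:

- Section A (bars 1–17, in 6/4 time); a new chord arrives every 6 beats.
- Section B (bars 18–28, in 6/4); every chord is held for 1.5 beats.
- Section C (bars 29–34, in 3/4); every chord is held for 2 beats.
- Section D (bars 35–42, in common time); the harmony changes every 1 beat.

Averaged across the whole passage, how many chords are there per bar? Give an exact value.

17/7 chords per bar

A: 17 bars of 6 beats is 102 beats; at 6 beats each that's 17 chords.
B: 11 bars of 6 beats is 66 beats; at 1.5 beats each that's 44 chords.
C: 6 bars of 3 beats is 18 beats; at 2 beats each that's 9 chords.
D: 8 bars of 4 beats is 32 beats; at 1 beat each that's 32 chords.
Overall: 102 chords over 42 bars → 102/42 = 17/7 chords per bar.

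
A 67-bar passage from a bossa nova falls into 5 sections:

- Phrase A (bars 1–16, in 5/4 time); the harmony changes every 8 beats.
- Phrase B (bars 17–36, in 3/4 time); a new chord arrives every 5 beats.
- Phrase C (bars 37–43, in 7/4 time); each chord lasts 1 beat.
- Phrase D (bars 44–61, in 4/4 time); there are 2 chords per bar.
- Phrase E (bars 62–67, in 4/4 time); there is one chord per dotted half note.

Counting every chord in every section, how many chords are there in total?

115 chords

A: 16 bars × 5 beats = 80 beats; 8 beats/chord → 10 chords.
B: 20 bars × 3 beats = 60 beats; 5 beats/chord → 12 chords.
C: 7 bars × 7 beats = 49 beats; 1 beat/chord → 49 chords.
D: 18 bars × 4 beats = 72 beats; 2 beats/chord → 36 chords.
E: 6 bars × 4 beats = 24 beats; 3 beats/chord → 8 chords.
Total: 10 + 12 + 49 + 36 + 8 = 115.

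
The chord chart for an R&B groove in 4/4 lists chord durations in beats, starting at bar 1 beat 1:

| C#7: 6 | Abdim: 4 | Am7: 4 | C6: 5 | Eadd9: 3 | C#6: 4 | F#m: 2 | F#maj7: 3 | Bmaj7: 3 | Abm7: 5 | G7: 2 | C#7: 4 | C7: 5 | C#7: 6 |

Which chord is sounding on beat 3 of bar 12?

Beat 3 of bar 12 is beat (12−1)×4 + 3 = 47 overall.
Running totals: C#7 ends at 6, Abdim ends at 10, Am7 ends at 14, C6 ends at 19, Eadd9 ends at 22, C#6 ends at 26, F#m ends at 28, F#maj7 ends at 31, Bmaj7 ends at 34, Abm7 ends at 39, G7 ends at 41, C#7 ends at 45, C7 ends at 50.
Beat 47 falls within C7.

C7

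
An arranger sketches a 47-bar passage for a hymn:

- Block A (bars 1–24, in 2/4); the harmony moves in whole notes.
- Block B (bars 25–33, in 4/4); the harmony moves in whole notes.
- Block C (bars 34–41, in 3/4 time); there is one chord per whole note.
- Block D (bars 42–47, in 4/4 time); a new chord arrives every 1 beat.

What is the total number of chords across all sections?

51 chords

A: 24 bars × 2 beats = 48 beats; 4 beats/chord → 12 chords.
B: 9 bars × 4 beats = 36 beats; 4 beats/chord → 9 chords.
C: 8 bars × 3 beats = 24 beats; 4 beats/chord → 6 chords.
D: 6 bars × 4 beats = 24 beats; 1 beat/chord → 24 chords.
Total: 12 + 9 + 6 + 24 = 51.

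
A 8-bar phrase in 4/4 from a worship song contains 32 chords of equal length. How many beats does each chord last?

8 bars × 4 beats/bar = 32 beats total.
32 beats ÷ 32 chords = 1 beats per chord.
(That is a quarter note.)

1 beat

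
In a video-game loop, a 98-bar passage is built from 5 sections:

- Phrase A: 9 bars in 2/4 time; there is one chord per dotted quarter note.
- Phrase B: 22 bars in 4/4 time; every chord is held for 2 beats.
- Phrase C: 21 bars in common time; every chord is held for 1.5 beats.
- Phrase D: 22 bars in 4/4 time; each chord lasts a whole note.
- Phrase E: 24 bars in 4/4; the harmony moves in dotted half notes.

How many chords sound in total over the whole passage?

A: 9·2 = 18 beats, 18/1.5 = 12 chords.
B: 22·4 = 88 beats, 88/2 = 44 chords.
C: 21·4 = 84 beats, 84/1.5 = 56 chords.
D: 22·4 = 88 beats, 88/4 = 22 chords.
E: 24·4 = 96 beats, 96/3 = 32 chords.
Total: 12 + 44 + 56 + 22 + 32 = 166.

166 chords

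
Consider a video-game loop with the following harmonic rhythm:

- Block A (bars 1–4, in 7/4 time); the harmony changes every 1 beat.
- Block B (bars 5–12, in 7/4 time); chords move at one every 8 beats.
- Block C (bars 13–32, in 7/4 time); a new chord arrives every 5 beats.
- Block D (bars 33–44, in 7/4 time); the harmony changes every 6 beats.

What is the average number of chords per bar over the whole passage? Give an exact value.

A: 4 × 7 = 28 beats ÷ 1 = 28 chords.
B: 8 × 7 = 56 beats ÷ 8 = 7 chords.
C: 20 × 7 = 140 beats ÷ 5 = 28 chords.
D: 12 × 7 = 84 beats ÷ 6 = 14 chords.
Overall: 77 chords over 44 bars → 77/44 = 1.75 chords per bar.

1.75 chords per bar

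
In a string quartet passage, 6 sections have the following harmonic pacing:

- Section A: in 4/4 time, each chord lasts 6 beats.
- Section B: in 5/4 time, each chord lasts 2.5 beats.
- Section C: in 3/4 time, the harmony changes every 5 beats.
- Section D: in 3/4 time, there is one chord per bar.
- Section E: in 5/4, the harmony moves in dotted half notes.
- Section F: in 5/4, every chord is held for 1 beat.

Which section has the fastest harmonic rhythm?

Section F

A: 4/6 = 2/3 chords/bar.
B: 5/2.5 = 2 chords/bar.
C: 3/5 = 0.6 chords/bar.
D: 3/3 = 1 chord/bar.
E: 5/3 = 5/3 chords/bar.
F: 5/1 = 5 chords/bar.
Fastest is F at 5 chords/bar.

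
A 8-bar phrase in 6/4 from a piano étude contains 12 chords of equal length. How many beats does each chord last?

8 bars × 6 beats/bar = 48 beats total.
48 beats ÷ 12 chords = 4 beats per chord.
(That is a whole note.)

4 beats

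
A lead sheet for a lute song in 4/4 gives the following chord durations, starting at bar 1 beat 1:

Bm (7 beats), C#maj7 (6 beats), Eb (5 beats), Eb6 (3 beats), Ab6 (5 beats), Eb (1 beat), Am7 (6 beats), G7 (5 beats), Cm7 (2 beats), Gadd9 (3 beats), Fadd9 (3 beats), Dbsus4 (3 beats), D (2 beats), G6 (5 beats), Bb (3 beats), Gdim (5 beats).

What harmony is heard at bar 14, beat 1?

Beat 1 of bar 14 is beat (14−1)×4 + 1 = 53 overall.
Running totals: Bm ends at 7, C#maj7 ends at 13, Eb ends at 18, Eb6 ends at 21, Ab6 ends at 26, Eb ends at 27, Am7 ends at 33, G7 ends at 38, Cm7 ends at 40, Gadd9 ends at 43, Fadd9 ends at 46, Dbsus4 ends at 49, D ends at 51, G6 ends at 56.
Beat 53 falls within G6.

G6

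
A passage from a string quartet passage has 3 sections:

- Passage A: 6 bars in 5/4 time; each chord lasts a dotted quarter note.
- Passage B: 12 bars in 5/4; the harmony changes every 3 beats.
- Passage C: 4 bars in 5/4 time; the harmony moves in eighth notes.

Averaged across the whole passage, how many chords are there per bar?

40/11 chords per bar

A: 6 bars of 5 beats is 30 beats; at 1.5 beats each that's 20 chords.
B: 12 bars of 5 beats is 60 beats; at 3 beats each that's 20 chords.
C: 4 bars of 5 beats is 20 beats; at 0.5 beats each that's 40 chords.
Overall: 80 chords over 22 bars → 80/22 = 40/11 chords per bar.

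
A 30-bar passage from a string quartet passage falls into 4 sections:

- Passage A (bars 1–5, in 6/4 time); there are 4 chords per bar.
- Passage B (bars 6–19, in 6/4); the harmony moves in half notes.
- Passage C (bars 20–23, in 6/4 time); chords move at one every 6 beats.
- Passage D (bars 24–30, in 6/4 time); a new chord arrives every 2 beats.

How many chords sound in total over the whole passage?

A: 5 bars × 6 beats = 30 beats; 1.5 beats/chord → 20 chords.
B: 14 bars × 6 beats = 84 beats; 2 beats/chord → 42 chords.
C: 4 bars × 6 beats = 24 beats; 6 beats/chord → 4 chords.
D: 7 bars × 6 beats = 42 beats; 2 beats/chord → 21 chords.
Total: 20 + 42 + 4 + 21 = 87.

87 chords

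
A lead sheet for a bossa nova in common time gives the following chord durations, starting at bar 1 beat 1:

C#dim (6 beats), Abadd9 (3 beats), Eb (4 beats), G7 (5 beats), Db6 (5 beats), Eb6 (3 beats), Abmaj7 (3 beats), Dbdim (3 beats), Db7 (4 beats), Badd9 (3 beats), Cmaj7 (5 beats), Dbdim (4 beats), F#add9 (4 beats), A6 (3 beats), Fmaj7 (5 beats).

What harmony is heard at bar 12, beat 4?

Dbdim

Beat 4 of bar 12 is beat (12−1)×4 + 4 = 48 overall.
Running totals: C#dim ends at 6, Abadd9 ends at 9, Eb ends at 13, G7 ends at 18, Db6 ends at 23, Eb6 ends at 26, Abmaj7 ends at 29, Dbdim ends at 32, Db7 ends at 36, Badd9 ends at 39, Cmaj7 ends at 44, Dbdim ends at 48.
Beat 48 falls within Dbdim.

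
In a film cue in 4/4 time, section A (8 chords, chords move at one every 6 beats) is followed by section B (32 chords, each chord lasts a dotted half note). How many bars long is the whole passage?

A: 8 × 6 = 48 beats = 12 bars.
B: 32 × 3 = 96 beats = 24 bars.
Total: 12 + 24 = 36 bars.

36 bars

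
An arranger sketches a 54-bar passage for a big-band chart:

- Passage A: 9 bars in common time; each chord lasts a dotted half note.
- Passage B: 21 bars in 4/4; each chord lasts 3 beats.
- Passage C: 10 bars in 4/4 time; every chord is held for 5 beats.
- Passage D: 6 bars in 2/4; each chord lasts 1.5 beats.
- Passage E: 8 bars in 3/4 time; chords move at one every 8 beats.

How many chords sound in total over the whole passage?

59 chords

A: 9·4 = 36 beats, 36/3 = 12 chords.
B: 21·4 = 84 beats, 84/3 = 28 chords.
C: 10·4 = 40 beats, 40/5 = 8 chords.
D: 6·2 = 12 beats, 12/1.5 = 8 chords.
E: 8·3 = 24 beats, 24/8 = 3 chords.
Total: 12 + 28 + 8 + 8 + 3 = 59.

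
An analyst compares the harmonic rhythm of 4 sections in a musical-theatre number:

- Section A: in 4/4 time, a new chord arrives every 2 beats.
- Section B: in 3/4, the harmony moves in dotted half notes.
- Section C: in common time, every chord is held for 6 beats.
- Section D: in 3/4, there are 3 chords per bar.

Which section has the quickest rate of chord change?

A: 4/2 = 2 chords/bar.
B: 3/3 = 1 chord/bar.
C: 4/6 = 2/3 chords/bar.
D: 3/1 = 3 chords/bar.
Fastest is D at 3 chords/bar.

Section D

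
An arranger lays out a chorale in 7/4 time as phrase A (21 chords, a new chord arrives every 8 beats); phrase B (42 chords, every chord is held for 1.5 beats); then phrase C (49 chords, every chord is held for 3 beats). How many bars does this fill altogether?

A: 21 × 8 = 168 beats = 24 bars.
B: 42 × 1.5 = 63 beats = 9 bars.
C: 49 × 3 = 147 beats = 21 bars.
Total: 24 + 9 + 21 = 54 bars.

54 bars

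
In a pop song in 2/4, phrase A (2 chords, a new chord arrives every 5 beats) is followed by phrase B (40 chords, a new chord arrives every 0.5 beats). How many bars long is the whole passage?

A: 2 × 5 = 10 beats = 5 bars.
B: 40 × 0.5 = 20 beats = 10 bars.
Total: 5 + 10 = 15 bars.

15 bars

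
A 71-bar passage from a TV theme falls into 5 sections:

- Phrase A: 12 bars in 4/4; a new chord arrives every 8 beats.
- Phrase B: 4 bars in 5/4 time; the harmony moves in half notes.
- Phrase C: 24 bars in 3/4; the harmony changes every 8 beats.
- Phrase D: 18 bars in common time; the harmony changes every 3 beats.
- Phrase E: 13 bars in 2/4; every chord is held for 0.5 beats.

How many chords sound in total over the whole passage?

101 chords

A has 48 beats and chords last 8 each, so 6 chords.
B has 20 beats and chords last 2 each, so 10 chords.
C has 72 beats and chords last 8 each, so 9 chords.
D has 72 beats and chords last 3 each, so 24 chords.
E has 26 beats and chords last 0.5 each, so 52 chords.
Total: 6 + 10 + 9 + 24 + 52 = 101.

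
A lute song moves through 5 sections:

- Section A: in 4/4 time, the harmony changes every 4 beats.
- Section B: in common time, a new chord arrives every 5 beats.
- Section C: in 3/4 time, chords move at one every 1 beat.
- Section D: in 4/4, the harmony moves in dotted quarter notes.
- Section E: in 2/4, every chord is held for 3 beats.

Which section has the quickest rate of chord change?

A: 4/4 = 1 chord/bar.
B: 4/5 = 0.8 chords/bar.
C: 3/1 = 3 chords/bar.
D: 4/1.5 = 8/3 chords/bar.
E: 2/3 = 2/3 chords/bar.
Fastest is C at 3 chords/bar.

Section C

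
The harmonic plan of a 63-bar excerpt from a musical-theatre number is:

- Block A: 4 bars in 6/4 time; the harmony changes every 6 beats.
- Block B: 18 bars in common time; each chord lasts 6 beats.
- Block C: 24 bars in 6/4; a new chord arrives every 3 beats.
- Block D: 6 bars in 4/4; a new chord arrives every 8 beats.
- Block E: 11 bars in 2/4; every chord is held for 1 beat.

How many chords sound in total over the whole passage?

89 chords

A: 4·6 = 24 beats, 24/6 = 4 chords.
B: 18·4 = 72 beats, 72/6 = 12 chords.
C: 24·6 = 144 beats, 144/3 = 48 chords.
D: 6·4 = 24 beats, 24/8 = 3 chords.
E: 11·2 = 22 beats, 22/1 = 22 chords.
Total: 4 + 12 + 48 + 3 + 22 = 89.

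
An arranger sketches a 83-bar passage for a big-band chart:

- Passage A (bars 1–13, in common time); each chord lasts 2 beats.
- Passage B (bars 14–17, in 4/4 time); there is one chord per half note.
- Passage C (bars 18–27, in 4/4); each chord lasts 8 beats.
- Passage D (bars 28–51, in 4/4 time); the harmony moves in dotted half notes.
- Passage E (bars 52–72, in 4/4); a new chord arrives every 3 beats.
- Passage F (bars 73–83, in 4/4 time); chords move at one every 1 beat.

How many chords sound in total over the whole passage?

A: 13 bars × 4 beats = 52 beats; 2 beats/chord → 26 chords.
B: 4 bars × 4 beats = 16 beats; 2 beats/chord → 8 chords.
C: 10 bars × 4 beats = 40 beats; 8 beats/chord → 5 chords.
D: 24 bars × 4 beats = 96 beats; 3 beats/chord → 32 chords.
E: 21 bars × 4 beats = 84 beats; 3 beats/chord → 28 chords.
F: 11 bars × 4 beats = 44 beats; 1 beat/chord → 44 chords.
Total: 26 + 8 + 5 + 32 + 28 + 44 = 143.

143 chords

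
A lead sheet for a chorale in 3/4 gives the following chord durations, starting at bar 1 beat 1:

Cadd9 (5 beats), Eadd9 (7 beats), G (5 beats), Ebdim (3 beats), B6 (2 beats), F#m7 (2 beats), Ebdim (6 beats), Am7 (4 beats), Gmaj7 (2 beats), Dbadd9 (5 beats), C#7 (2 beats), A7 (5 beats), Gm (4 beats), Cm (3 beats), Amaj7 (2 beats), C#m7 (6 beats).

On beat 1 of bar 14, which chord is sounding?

Dbadd9

Beat 1 of bar 14 is beat (14−1)×3 + 1 = 40 overall.
Running totals: Cadd9 ends at 5, Eadd9 ends at 12, G ends at 17, Ebdim ends at 20, B6 ends at 22, F#m7 ends at 24, Ebdim ends at 30, Am7 ends at 34, Gmaj7 ends at 36, Dbadd9 ends at 41.
Beat 40 falls within Dbadd9.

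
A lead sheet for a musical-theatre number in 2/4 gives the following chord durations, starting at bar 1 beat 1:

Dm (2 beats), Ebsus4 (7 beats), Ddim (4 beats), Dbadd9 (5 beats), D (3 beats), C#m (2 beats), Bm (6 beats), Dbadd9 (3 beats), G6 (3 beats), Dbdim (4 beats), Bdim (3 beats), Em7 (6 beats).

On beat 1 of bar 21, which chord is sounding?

Beat 1 of bar 21 is beat (21−1)×2 + 1 = 41 overall.
Running totals: Dm ends at 2, Ebsus4 ends at 9, Ddim ends at 13, Dbadd9 ends at 18, D ends at 21, C#m ends at 23, Bm ends at 29, Dbadd9 ends at 32, G6 ends at 35, Dbdim ends at 39, Bdim ends at 42.
Beat 41 falls within Bdim.

Bdim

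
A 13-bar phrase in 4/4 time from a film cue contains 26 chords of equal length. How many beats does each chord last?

2 beats

13 bars × 4 beats/bar = 52 beats total.
52 beats ÷ 26 chords = 2 beats per chord.
(That is a half note.)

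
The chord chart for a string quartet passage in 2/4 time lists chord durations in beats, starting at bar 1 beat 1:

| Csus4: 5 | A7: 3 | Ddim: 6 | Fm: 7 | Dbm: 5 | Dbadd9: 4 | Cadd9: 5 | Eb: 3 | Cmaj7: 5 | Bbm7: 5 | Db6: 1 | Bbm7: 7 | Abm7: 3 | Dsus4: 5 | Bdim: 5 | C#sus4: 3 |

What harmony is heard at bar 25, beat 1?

Beat 1 of bar 25 is beat (25−1)×2 + 1 = 49 overall.
Running totals: Csus4 ends at 5, A7 ends at 8, Ddim ends at 14, Fm ends at 21, Dbm ends at 26, Dbadd9 ends at 30, Cadd9 ends at 35, Eb ends at 38, Cmaj7 ends at 43, Bbm7 ends at 48, Db6 ends at 49.
Beat 49 falls within Db6.

Db6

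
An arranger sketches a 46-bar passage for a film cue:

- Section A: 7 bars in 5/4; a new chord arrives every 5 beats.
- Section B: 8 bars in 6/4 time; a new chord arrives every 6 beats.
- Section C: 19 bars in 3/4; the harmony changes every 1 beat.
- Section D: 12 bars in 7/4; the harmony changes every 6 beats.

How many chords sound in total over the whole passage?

86 chords

A: 7·5 = 35 beats, 35/5 = 7 chords.
B: 8·6 = 48 beats, 48/6 = 8 chords.
C: 19·3 = 57 beats, 57/1 = 57 chords.
D: 12·7 = 84 beats, 84/6 = 14 chords.
Total: 7 + 8 + 57 + 14 = 86.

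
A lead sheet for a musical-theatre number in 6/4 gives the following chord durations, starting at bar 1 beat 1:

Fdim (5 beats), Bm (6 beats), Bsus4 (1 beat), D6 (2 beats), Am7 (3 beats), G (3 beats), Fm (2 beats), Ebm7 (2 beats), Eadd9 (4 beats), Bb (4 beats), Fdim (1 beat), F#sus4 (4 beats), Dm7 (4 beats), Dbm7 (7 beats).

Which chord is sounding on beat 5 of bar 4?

Beat 5 of bar 4 is beat (4−1)×6 + 5 = 23 overall.
Running totals: Fdim ends at 5, Bm ends at 11, Bsus4 ends at 12, D6 ends at 14, Am7 ends at 17, G ends at 20, Fm ends at 22, Ebm7 ends at 24.
Beat 23 falls within Ebm7.

Ebm7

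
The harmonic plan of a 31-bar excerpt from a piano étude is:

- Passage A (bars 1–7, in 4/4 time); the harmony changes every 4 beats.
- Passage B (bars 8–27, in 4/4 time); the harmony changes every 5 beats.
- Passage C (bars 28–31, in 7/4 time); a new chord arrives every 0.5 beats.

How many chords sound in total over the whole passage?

A: 7 bars × 4 beats = 28 beats; 4 beats/chord → 7 chords.
B: 20 bars × 4 beats = 80 beats; 5 beats/chord → 16 chords.
C: 4 bars × 7 beats = 28 beats; 0.5 beats/chord → 56 chords.
Total: 7 + 16 + 56 = 79.

79 chords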